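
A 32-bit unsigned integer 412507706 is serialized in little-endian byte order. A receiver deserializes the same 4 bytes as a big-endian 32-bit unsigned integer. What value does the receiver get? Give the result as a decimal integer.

412507706 in 32-bit hexadecimal is 0x18965E3A.
Stored little-endian, the bytes at ascending addresses are 3A 5E 96 18.
Read back as big-endian, the last byte is least significant, giving 0x3A5E9618.
0x3A5E9618 = 979277336.

979277336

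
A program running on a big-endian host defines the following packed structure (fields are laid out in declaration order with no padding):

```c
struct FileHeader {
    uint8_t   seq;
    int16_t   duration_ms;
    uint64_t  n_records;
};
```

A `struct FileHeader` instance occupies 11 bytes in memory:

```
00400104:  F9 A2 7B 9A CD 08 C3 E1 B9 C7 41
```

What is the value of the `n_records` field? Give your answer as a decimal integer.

11154581489465280321

`n_records` follows `seq` (1 B), `duration_ms` (2 B), so it starts at offset 1 + 2 = 3 and occupies 8 bytes.
Bytes at offsets 3..10: 9A CD 08 C3 E1 B9 C7 41.
In big-endian order the high byte comes first in memory.
The bytes are already most-significant first: 0x9ACD08C3E1B9C741.
0x9ACD08C3E1B9C741 = 11154581489465280321.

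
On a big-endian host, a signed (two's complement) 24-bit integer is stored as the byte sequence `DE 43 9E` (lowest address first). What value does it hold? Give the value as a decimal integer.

Big-endian: lowest address holds the most-significant byte.
The bytes are already most-significant first: 0xDE439E.
Top bit is set, so as a signed 24-bit value this is 0xDE439E − 2^24 = -2210914.

-2210914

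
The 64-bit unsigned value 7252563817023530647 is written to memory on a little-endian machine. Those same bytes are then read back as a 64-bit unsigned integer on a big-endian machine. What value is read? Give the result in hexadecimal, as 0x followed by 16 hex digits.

0x97E689A85D48A664

7252563817023530647 in 64-bit hexadecimal is 0x64A6485DA889E697.
Stored little-endian, the bytes at ascending addresses are 97 E6 89 A8 5D 48 A6 64.
Read back as big-endian, the last byte is least significant, giving 0x97E689A85D48A664.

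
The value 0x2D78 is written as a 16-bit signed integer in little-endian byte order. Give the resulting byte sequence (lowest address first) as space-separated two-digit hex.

78 2D

Split into bytes (most-significant first): 2D 78.
In little-endian order the low byte comes first in memory.
So at ascending addresses the bytes are 78 2D.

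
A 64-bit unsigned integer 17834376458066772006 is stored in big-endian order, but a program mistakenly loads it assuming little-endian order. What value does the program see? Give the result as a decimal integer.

2792417474319909111

17834376458066772006 in 64-bit hexadecimal is 0xF7806EE5E5A8C026.
Stored big-endian, the bytes at ascending addresses are F7 80 6E E5 E5 A8 C0 26.
Read back as little-endian, the first byte is least significant, giving 0x26C0A8E5E56E80F7.
0x26C0A8E5E56E80F7 = 2792417474319909111.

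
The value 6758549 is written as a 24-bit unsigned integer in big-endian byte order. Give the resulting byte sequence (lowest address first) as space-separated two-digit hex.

6758549 in hexadecimal, padded to 24 bits, is 0x672095.
Split into bytes (most-significant first): 67 20 95.
Big-endian: lowest address holds the most-significant byte.
So the memory order matches the most-significant-first order: 67 20 95.

67 20 95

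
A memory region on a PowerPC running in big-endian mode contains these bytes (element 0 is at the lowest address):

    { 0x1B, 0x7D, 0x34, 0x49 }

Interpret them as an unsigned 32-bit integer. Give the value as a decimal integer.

Big-endian: lowest address holds the most-significant byte.
The bytes are already most-significant first: 0x1B7D3449.
0x1B7D3449 = 461190217.

461190217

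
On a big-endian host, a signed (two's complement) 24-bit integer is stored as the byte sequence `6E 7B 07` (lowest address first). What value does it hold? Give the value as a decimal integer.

7240455

Big-endian: lowest address holds the most-significant byte.
The bytes are already most-significant first: 0x6E7B07.
0x6E7B07 = 7240455.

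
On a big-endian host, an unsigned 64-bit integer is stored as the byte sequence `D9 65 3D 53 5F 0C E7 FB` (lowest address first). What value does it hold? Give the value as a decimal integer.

15664994307164399611

Big-endian: lowest address holds the most-significant byte.
The bytes are already most-significant first: 0xD9653D535F0CE7FB.
0xD9653D535F0CE7FB = 15664994307164399611.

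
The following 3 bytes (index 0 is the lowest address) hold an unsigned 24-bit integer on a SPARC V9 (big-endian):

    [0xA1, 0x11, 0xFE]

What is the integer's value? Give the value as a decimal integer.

Big-endian: lowest address holds the most-significant byte.
The bytes are already most-significant first: 0xA111FE.
0xA111FE = 10555902.

10555902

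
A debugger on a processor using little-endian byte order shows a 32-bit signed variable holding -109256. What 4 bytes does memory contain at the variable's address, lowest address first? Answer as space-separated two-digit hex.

38 55 FE FF

Two's complement of -109256 in 32 bits: 109256 = 0x0001AAC8; invert → 0xFFFE5537; add 1 → 0xFFFE5538.
Split into bytes (most-significant first): FF FE 55 38.
Little-endian: lowest address holds the least-significant byte.
So at ascending addresses the bytes are 38 55 FE FF.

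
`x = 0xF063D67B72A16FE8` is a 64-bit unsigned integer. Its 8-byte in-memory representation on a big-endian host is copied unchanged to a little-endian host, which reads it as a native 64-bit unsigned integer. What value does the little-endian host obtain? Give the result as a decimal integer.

16748783052290155504

Stored big-endian, the bytes at ascending addresses are F0 63 D6 7B 72 A1 6F E8.
Read back as little-endian, the first byte is least significant, giving 0xE86FA1727BD663F0.
0xE86FA1727BD663F0 = 16748783052290155504.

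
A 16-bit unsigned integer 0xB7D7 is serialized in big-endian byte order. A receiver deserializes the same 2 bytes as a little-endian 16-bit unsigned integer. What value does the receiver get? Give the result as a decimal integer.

Stored big-endian, the bytes at ascending addresses are B7 D7.
Read back as little-endian, the first byte is least significant, giving 0xD7B7.
0xD7B7 = 55223.

55223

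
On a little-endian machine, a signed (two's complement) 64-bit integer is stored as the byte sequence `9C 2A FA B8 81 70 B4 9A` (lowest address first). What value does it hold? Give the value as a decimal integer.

-7299085393604236644

In little-endian order the low byte comes first in memory.
Reassemble most-significant byte first: 9A B4 70 81 B8 FA 2A 9C → 0x9AB47081B8FA2A9C.
Top bit is set, so as a signed 64-bit value this is 0x9AB47081B8FA2A9C − 2^64 = -7299085393604236644.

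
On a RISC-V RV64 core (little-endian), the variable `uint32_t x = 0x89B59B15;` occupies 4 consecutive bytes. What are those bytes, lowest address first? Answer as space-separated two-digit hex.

15 9B B5 89

Split into bytes (most-significant first): 89 B5 9B 15.
Little-endian stores the least-significant byte at the lowest address.
So at ascending addresses the bytes are 15 9B B5 89.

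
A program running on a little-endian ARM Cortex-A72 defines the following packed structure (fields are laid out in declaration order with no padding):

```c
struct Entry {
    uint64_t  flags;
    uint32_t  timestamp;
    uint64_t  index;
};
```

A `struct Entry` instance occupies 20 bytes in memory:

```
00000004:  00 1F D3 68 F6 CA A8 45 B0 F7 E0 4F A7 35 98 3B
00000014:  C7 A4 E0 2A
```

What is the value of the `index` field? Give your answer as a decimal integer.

`index` follows `flags` (8 B), `timestamp` (4 B), so it starts at offset 8 + 4 = 12 and occupies 8 bytes.
Bytes at offsets 12..19: A7 35 98 3B C7 A4 E0 2A.
In little-endian order the low byte comes first in memory.
Reassemble most-significant byte first: 2A E0 A4 C7 3B 98 35 A7 → 0x2AE0A4C73B9835A7.
0x2AE0A4C73B9835A7 = 3089650519981438375.

3089650519981438375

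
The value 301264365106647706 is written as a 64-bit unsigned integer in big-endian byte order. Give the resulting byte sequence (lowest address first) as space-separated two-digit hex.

04 2E 4E 58 09 AA 52 9A

301264365106647706 in hexadecimal, padded to 64 bits, is 0x042E4E5809AA529A.
Split into bytes (most-significant first): 04 2E 4E 58 09 AA 52 9A.
Big-endian stores the most-significant byte at the lowest address.
So the memory order matches the most-significant-first order: 04 2E 4E 58 09 AA 52 9A.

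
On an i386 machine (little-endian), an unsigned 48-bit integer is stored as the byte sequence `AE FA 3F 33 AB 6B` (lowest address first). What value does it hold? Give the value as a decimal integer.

Little-endian stores the least-significant byte at the lowest address.
Reassemble most-significant byte first: 6B AB 33 3F FA AE → 0x6BAB333FFAAE.
0x6BAB333FFAAE = 118383043410606.

118383043410606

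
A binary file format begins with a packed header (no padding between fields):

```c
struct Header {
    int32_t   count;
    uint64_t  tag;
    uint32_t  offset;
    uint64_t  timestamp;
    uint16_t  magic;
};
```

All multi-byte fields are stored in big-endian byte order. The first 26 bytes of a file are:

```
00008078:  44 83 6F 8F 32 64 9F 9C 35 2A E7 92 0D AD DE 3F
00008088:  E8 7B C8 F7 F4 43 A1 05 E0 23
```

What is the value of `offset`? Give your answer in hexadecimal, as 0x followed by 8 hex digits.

`offset` follows `count` (4 B), `tag` (8 B), so it starts at offset 4 + 8 = 12 and occupies 4 bytes.
Bytes at offsets 12..15: 0D AD DE 3F.
In big-endian order the high byte comes first in memory.
The bytes are already most-significant first: 0x0DADDE3F.

0x0DADDE3F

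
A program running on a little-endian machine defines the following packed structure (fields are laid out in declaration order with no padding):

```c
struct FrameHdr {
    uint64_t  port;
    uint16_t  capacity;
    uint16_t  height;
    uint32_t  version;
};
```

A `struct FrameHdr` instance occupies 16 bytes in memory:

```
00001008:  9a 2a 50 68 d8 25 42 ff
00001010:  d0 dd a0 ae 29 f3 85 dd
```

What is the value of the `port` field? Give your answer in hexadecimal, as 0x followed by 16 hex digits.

`port` is the first field, at byte offset 0, occupying 8 bytes.
Bytes at offsets 0..7: 9A 2A 50 68 D8 25 42 FF.
In little-endian order the low byte comes first in memory.
Reassemble most-significant byte first: FF 42 25 D8 68 50 2A 9A → 0xFF4225D868502A9A.

0xFF4225D868502A9A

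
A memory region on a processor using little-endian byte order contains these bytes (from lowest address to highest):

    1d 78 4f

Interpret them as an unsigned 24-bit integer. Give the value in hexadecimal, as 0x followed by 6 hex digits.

0x4F781D

Little-endian: lowest address holds the least-significant byte.
Reassemble most-significant byte first: 4F 78 1D → 0x4F781D.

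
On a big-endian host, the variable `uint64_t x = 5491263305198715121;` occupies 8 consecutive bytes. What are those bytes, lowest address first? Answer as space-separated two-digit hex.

4C 34 E2 E1 D2 81 C0 F1

5491263305198715121 in hexadecimal, padded to 64 bits, is 0x4C34E2E1D281C0F1.
Split into bytes (most-significant first): 4C 34 E2 E1 D2 81 C0 F1.
In big-endian order the high byte comes first in memory.
So the memory order matches the most-significant-first order: 4C 34 E2 E1 D2 81 C0 F1.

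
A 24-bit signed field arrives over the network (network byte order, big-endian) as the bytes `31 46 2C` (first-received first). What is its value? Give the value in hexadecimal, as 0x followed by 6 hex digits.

In big-endian order the high byte comes first in memory.
The bytes are already most-significant first: 0x31462C.

0x31462C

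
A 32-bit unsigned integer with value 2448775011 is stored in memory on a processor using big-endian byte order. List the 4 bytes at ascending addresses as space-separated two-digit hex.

91 F5 57 63

2448775011 in hexadecimal, padded to 32 bits, is 0x91F55763.
Split into bytes (most-significant first): 91 F5 57 63.
In big-endian order the high byte comes first in memory.
So the memory order matches the most-significant-first order: 91 F5 57 63.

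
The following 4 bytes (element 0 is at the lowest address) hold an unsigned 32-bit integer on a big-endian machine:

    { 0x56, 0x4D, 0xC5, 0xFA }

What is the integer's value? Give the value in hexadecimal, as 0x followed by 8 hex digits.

Big-endian stores the most-significant byte at the lowest address.
The bytes are already most-significant first: 0x564DC5FA.

0x564DC5FA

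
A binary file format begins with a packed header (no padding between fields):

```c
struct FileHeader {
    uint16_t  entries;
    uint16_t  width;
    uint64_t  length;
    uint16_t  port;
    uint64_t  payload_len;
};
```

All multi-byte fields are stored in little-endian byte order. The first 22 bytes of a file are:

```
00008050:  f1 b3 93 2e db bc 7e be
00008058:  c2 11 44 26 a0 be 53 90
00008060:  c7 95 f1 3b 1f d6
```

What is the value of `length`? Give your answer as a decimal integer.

`length` follows `entries` (2 B), `width` (2 B), so it starts at offset 2 + 2 = 4 and occupies 8 bytes.
Bytes at offsets 4..11: DB BC 7E BE C2 11 44 26.
Little-endian stores the least-significant byte at the lowest address.
Reassemble most-significant byte first: 26 44 11 C2 BE 7E BC DB → 0x264411C2BE7EBCDB.
0x264411C2BE7EBCDB = 2757348399974890715.

2757348399974890715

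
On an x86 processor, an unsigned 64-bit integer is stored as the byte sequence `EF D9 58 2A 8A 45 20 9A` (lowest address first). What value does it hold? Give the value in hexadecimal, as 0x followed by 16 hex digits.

0x9A20458A2A58D9EF

Little-endian: lowest address holds the least-significant byte.
Reassemble most-significant byte first: 9A 20 45 8A 2A 58 D9 EF → 0x9A20458A2A58D9EF.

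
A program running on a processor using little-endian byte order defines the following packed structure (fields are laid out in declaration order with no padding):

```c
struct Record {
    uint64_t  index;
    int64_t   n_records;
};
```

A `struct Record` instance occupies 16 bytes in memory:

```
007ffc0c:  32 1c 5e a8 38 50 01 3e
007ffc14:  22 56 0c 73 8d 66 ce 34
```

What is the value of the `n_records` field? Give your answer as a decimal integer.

3805091492881258018

`n_records` follows `index` (8 bytes), so it starts at byte offset 8 and occupies 8 bytes.
Bytes at offsets 8..15: 22 56 0C 73 8D 66 CE 34.
Little-endian stores the least-significant byte at the lowest address.
Reassemble most-significant byte first: 34 CE 66 8D 73 0C 56 22 → 0x34CE668D730C5622.
0x34CE668D730C5622 = 3805091492881258018.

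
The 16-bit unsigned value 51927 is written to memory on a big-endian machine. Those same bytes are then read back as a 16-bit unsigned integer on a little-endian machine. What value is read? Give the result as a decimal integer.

51927 in 16-bit hexadecimal is 0xCAD7.
Stored big-endian, the bytes at ascending addresses are CA D7.
Read back as little-endian, the first byte is least significant, giving 0xD7CA.
0xD7CA = 55242.

55242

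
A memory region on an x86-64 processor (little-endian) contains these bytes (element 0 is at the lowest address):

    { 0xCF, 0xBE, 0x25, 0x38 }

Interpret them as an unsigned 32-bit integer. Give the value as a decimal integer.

In little-endian order the low byte comes first in memory.
Reassemble most-significant byte first: 38 25 BE CF → 0x3825BECF.
0x3825BECF = 941997775.

941997775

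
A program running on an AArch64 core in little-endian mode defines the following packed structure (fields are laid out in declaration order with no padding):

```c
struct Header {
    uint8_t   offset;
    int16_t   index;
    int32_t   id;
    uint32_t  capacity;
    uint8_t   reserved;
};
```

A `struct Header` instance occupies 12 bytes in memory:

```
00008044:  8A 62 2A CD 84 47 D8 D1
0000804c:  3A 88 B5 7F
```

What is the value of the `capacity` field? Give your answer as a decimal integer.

3045604049

`capacity` follows `offset` (1 B), `index` (2 B), `id` (4 B), so it starts at offset 1 + 2 + 4 = 7 and occupies 4 bytes.
Bytes at offsets 7..10: D1 3A 88 B5.
Little-endian stores the least-significant byte at the lowest address.
Reassemble most-significant byte first: B5 88 3A D1 → 0xB5883AD1.
0xB5883AD1 = 3045604049.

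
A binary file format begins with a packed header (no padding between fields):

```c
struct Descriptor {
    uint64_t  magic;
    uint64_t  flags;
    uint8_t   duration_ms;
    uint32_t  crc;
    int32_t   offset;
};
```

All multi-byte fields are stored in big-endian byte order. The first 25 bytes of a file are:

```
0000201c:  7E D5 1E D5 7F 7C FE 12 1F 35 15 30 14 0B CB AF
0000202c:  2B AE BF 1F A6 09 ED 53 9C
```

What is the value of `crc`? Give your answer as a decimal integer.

2931761062

`crc` follows `magic` (8 B), `flags` (8 B), `duration_ms` (1 B), so it starts at offset 8 + 8 + 1 = 17 and occupies 4 bytes.
Bytes at offsets 17..20: AE BF 1F A6.
Big-endian stores the most-significant byte at the lowest address.
The bytes are already most-significant first: 0xAEBF1FA6.
0xAEBF1FA6 = 2931761062.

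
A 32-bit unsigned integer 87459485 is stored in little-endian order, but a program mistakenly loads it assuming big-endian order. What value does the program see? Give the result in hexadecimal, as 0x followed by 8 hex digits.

87459485 in 32-bit hexadecimal is 0x0536869D.
Stored little-endian, the bytes at ascending addresses are 9D 86 36 05.
Read back as big-endian, the last byte is least significant, giving 0x9D863605.

0x9D863605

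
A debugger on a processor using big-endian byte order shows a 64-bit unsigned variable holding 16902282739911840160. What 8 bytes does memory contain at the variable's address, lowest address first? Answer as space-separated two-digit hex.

EA 90 F8 99 8D A9 51 A0

16902282739911840160 in hexadecimal, padded to 64 bits, is 0xEA90F8998DA951A0.
Split into bytes (most-significant first): EA 90 F8 99 8D A9 51 A0.
In big-endian order the high byte comes first in memory.
So the memory order matches the most-significant-first order: EA 90 F8 99 8D A9 51 A0.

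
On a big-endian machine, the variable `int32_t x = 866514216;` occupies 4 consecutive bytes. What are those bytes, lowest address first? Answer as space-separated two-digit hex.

33 A5 F5 28

866514216 in hexadecimal, padded to 32 bits, is 0x33A5F528.
Split into bytes (most-significant first): 33 A5 F5 28.
Big-endian stores the most-significant byte at the lowest address.
So the memory order matches the most-significant-first order: 33 A5 F5 28.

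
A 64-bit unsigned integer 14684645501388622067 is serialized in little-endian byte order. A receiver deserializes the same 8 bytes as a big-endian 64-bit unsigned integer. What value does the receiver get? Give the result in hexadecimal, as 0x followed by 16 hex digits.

14684645501388622067 in 64-bit hexadecimal is 0xCBCA5747EACE88F3.
Stored little-endian, the bytes at ascending addresses are F3 88 CE EA 47 57 CA CB.
Read back as big-endian, the last byte is least significant, giving 0xF388CEEA4757CACB.

0xF388CEEA4757CACB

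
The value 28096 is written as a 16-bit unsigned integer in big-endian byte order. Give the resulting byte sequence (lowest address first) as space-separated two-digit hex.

28096 in hexadecimal, padded to 16 bits, is 0x6DC0.
Split into bytes (most-significant first): 6D C0.
In big-endian order the high byte comes first in memory.
So the memory order matches the most-significant-first order: 6D C0.

6D C0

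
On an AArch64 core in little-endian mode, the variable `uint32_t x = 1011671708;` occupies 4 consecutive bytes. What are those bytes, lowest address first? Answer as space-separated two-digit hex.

1011671708 in hexadecimal, padded to 32 bits, is 0x3C4CE29C.
Split into bytes (most-significant first): 3C 4C E2 9C.
Little-endian stores the least-significant byte at the lowest address.
So at ascending addresses the bytes are 9C E2 4C 3C.

9C E2 4C 3C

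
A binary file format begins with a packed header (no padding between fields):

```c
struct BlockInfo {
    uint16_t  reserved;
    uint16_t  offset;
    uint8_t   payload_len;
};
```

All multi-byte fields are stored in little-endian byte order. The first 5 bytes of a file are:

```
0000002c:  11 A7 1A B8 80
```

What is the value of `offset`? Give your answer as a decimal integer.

47130

`offset` follows `reserved` (2 bytes), so it starts at byte offset 2 and occupies 2 bytes.
Bytes at offsets 2..3: 1A B8.
In little-endian order the low byte comes first in memory.
Reassemble most-significant byte first: B8 1A → 0xB81A.
0xB81A = 47130.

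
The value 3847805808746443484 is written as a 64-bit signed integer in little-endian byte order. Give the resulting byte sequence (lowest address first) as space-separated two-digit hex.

DC 32 04 1B FF 26 66 35

3847805808746443484 in hexadecimal, padded to 64 bits, is 0x356626FF1B0432DC.
Split into bytes (most-significant first): 35 66 26 FF 1B 04 32 DC.
In little-endian order the low byte comes first in memory.
So at ascending addresses the bytes are DC 32 04 1B FF 26 66 35.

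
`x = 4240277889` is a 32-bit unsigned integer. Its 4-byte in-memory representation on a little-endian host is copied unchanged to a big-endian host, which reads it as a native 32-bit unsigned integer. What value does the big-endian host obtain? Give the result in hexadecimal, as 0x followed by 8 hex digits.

4240277889 in 32-bit hexadecimal is 0xFCBD8181.
Stored little-endian, the bytes at ascending addresses are 81 81 BD FC.
Read back as big-endian, the last byte is least significant, giving 0x8181BDFC.

0x8181BDFC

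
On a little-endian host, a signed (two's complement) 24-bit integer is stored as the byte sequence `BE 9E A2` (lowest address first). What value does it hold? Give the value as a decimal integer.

-6119746

Little-endian stores the least-significant byte at the lowest address.
Reassemble most-significant byte first: A2 9E BE → 0xA29EBE.
Top bit is set, so as a signed 24-bit value this is 0xA29EBE − 2^24 = -6119746.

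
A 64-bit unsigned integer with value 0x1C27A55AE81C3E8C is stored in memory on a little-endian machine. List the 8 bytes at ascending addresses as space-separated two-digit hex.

8C 3E 1C E8 5A A5 27 1C

Split into bytes (most-significant first): 1C 27 A5 5A E8 1C 3E 8C.
In little-endian order the low byte comes first in memory.
So at ascending addresses the bytes are 8C 3E 1C E8 5A A5 27 1C.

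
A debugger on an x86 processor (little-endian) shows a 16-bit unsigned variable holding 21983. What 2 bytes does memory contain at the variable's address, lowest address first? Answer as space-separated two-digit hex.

21983 in hexadecimal, padded to 16 bits, is 0x55DF.
Split into bytes (most-significant first): 55 DF.
In little-endian order the low byte comes first in memory.
So at ascending addresses the bytes are DF 55.

DF 55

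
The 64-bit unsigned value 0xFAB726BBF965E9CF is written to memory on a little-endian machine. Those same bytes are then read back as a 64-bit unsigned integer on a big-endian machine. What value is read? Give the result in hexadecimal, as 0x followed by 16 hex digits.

0xCFE965F9BB26B7FA

Stored little-endian, the bytes at ascending addresses are CF E9 65 F9 BB 26 B7 FA.
Read back as big-endian, the last byte is least significant, giving 0xCFE965F9BB26B7FA.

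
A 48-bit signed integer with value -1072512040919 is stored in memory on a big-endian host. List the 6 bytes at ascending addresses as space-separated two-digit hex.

Two's complement of -1072512040919 in 48 bits: 1072512040919 = 0x00F9B6B2FFD7; invert → 0xFF06494D0028; add 1 → 0xFF06494D0029.
Split into bytes (most-significant first): FF 06 49 4D 00 29.
Big-endian stores the most-significant byte at the lowest address.
So the memory order matches the most-significant-first order: FF 06 49 4D 00 29.

FF 06 49 4D 00 29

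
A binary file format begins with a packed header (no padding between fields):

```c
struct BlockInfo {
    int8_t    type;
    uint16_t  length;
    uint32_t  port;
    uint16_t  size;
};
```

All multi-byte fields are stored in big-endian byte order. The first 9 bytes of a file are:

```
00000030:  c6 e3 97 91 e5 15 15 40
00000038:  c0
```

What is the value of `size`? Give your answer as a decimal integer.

16576

`size` follows `type` (1 B), `length` (2 B), `port` (4 B), so it starts at offset 1 + 2 + 4 = 7 and occupies 2 bytes.
Bytes at offsets 7..8: 40 C0.
Big-endian: lowest address holds the most-significant byte.
The bytes are already most-significant first: 0x40C0.
0x40C0 = 16576.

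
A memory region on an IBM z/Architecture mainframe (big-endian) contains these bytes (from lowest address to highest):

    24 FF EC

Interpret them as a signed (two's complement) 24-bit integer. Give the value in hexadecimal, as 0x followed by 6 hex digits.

0x24FFEC

Big-endian stores the most-significant byte at the lowest address.
The bytes are already most-significant first: 0x24FFEC.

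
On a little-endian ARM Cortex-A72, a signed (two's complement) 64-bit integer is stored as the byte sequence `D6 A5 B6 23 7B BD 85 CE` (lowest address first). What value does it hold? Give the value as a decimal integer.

-3565235193416079914

In little-endian order the low byte comes first in memory.
Reassemble most-significant byte first: CE 85 BD 7B 23 B6 A5 D6 → 0xCE85BD7B23B6A5D6.
Top bit is set, so as a signed 64-bit value this is 0xCE85BD7B23B6A5D6 − 2^64 = -3565235193416079914.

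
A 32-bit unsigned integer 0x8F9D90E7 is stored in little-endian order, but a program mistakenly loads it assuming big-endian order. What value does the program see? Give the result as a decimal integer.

Stored little-endian, the bytes at ascending addresses are E7 90 9D 8F.
Read back as big-endian, the last byte is least significant, giving 0xE7909D8F.
0xE7909D8F = 3885014415.

3885014415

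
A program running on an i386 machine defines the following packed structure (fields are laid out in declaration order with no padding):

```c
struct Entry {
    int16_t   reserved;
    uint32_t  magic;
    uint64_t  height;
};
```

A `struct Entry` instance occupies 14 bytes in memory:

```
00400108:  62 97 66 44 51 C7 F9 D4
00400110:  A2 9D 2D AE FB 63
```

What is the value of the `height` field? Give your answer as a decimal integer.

`height` follows `reserved` (2 B), `magic` (4 B), so it starts at offset 2 + 4 = 6 and occupies 8 bytes.
Bytes at offsets 6..13: F9 D4 A2 9D 2D AE FB 63.
In little-endian order the low byte comes first in memory.
Reassemble most-significant byte first: 63 FB AE 2D 9D A2 D4 F9 → 0x63FBAE2D9DA2D4F9.
0x63FBAE2D9DA2D4F9 = 7204543539850695929.

7204543539850695929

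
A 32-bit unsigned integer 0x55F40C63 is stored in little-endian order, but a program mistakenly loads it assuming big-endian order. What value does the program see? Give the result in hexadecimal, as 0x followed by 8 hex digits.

Stored little-endian, the bytes at ascending addresses are 63 0C F4 55.
Read back as big-endian, the last byte is least significant, giving 0x630CF455.

0x630CF455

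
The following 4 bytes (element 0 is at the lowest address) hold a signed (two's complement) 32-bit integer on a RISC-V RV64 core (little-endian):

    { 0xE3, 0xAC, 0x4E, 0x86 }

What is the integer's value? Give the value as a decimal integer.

-2041664285

In little-endian order the low byte comes first in memory.
Reassemble most-significant byte first: 86 4E AC E3 → 0x864EACE3.
Top bit is set, so as a signed 32-bit value this is 0x864EACE3 − 2^32 = -2041664285.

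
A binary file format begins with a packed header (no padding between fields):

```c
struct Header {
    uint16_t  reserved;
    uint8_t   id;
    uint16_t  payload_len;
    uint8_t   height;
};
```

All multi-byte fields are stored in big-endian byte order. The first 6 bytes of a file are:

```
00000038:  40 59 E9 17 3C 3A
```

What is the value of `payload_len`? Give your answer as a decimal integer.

5948

`payload_len` follows `reserved` (2 B), `id` (1 B), so it starts at offset 2 + 1 = 3 and occupies 2 bytes.
Bytes at offsets 3..4: 17 3C.
Big-endian: lowest address holds the most-significant byte.
The bytes are already most-significant first: 0x173C.
0x173C = 5948.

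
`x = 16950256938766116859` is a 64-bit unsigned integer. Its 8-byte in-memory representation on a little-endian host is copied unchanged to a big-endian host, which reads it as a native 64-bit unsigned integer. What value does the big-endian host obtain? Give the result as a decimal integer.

16950256938766116859 in 64-bit hexadecimal is 0xEB3B68E126C127FB.
Stored little-endian, the bytes at ascending addresses are FB 27 C1 26 E1 68 3B EB.
Read back as big-endian, the last byte is least significant, giving 0xFB27C126E1683BEB.
0xFB27C126E1683BEB = 18097646000346250219.

18097646000346250219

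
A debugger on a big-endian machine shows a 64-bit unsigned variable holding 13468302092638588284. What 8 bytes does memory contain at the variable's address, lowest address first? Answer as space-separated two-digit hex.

13468302092638588284 in hexadecimal, padded to 64 bits, is 0xBAE90565275F8D7C.
Split into bytes (most-significant first): BA E9 05 65 27 5F 8D 7C.
Big-endian stores the most-significant byte at the lowest address.
So the memory order matches the most-significant-first order: BA E9 05 65 27 5F 8D 7C.

BA E9 05 65 27 5F 8D 7C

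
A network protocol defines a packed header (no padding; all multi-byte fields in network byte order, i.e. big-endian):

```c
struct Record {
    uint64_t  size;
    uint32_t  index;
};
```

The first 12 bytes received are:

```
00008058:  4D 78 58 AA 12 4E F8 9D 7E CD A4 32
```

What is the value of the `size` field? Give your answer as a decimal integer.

`size` is the first field, at byte offset 0, occupying 8 bytes.
Bytes at offsets 0..7: 4D 78 58 AA 12 4E F8 9D.
Big-endian stores the most-significant byte at the lowest address.
The bytes are already most-significant first: 0x4D7858AA124EF89D.
0x4D7858AA124EF89D = 5582309225600579741.

5582309225600579741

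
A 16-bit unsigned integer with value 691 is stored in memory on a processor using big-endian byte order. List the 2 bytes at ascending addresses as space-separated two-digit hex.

02 B3

691 in hexadecimal, padded to 16 bits, is 0x02B3.
Split into bytes (most-significant first): 02 B3.
In big-endian order the high byte comes first in memory.
So the memory order matches the most-significant-first order: 02 B3.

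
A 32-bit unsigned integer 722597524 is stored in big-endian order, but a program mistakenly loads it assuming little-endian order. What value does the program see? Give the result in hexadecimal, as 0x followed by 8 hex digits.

0x94F6112B

722597524 in 32-bit hexadecimal is 0x2B11F694.
Stored big-endian, the bytes at ascending addresses are 2B 11 F6 94.
Read back as little-endian, the first byte is least significant, giving 0x94F6112B.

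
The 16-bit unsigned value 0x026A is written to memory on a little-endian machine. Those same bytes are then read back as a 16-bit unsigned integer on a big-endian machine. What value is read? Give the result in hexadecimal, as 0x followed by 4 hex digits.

0x6A02

Stored little-endian, the bytes at ascending addresses are 6A 02.
Read back as big-endian, the last byte is least significant, giving 0x6A02.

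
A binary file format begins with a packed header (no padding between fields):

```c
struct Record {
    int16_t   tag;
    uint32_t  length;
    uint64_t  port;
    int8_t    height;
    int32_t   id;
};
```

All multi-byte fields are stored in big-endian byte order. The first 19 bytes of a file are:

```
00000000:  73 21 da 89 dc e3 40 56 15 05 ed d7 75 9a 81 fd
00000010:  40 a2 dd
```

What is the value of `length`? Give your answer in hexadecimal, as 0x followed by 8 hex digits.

0xDA89DCE3

`length` follows `tag` (2 bytes), so it starts at byte offset 2 and occupies 4 bytes.
Bytes at offsets 2..5: DA 89 DC E3.
Big-endian stores the most-significant byte at the lowest address.
The bytes are already most-significant first: 0xDA89DCE3.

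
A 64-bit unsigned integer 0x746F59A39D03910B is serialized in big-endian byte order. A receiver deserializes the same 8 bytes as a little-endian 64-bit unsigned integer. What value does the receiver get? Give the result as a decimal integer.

833451381625548660

Stored big-endian, the bytes at ascending addresses are 74 6F 59 A3 9D 03 91 0B.
Read back as little-endian, the first byte is least significant, giving 0x0B91039DA3596F74.
0x0B91039DA3596F74 = 833451381625548660.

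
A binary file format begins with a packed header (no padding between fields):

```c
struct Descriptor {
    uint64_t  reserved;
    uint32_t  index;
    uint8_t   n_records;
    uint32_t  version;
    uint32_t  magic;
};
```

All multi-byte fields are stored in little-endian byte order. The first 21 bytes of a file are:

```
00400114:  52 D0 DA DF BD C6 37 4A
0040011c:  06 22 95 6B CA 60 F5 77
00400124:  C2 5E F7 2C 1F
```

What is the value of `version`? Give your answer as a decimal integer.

`version` follows `reserved` (8 B), `index` (4 B), `n_records` (1 B), so it starts at offset 8 + 4 + 1 = 13 and occupies 4 bytes.
Bytes at offsets 13..16: 60 F5 77 C2.
In little-endian order the low byte comes first in memory.
Reassemble most-significant byte first: C2 77 F5 60 → 0xC277F560.
0xC277F560 = 3262641504.

3262641504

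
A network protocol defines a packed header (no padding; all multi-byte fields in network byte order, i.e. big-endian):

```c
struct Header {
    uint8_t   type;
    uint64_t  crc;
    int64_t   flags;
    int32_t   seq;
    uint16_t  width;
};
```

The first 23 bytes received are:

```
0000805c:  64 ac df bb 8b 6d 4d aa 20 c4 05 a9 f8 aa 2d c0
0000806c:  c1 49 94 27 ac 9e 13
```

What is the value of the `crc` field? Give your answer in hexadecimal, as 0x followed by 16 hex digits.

`crc` follows `type` (1 byte), so it starts at byte offset 1 and occupies 8 bytes.
Bytes at offsets 1..8: AC DF BB 8B 6D 4D AA 20.
Big-endian: lowest address holds the most-significant byte.
The bytes are already most-significant first: 0xACDFBB8B6D4DAA20.

0xACDFBB8B6D4DAA20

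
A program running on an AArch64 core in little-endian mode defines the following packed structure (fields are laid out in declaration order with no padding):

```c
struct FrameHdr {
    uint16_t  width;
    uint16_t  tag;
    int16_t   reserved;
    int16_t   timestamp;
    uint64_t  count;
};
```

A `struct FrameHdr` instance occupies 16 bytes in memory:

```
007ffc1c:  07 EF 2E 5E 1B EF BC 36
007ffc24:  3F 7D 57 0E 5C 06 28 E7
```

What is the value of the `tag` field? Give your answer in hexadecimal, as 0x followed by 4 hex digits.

0x5E2E

`tag` follows `width` (2 bytes), so it starts at byte offset 2 and occupies 2 bytes.
Bytes at offsets 2..3: 2E 5E.
Little-endian stores the least-significant byte at the lowest address.
Reassemble most-significant byte first: 5E 2E → 0x5E2E.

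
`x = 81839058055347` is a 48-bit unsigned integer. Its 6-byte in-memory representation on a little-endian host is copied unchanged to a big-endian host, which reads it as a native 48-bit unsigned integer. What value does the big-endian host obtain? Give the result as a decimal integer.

197847595314762

81839058055347 in 48-bit hexadecimal is 0x4A6EA3FBF0B3.
Stored little-endian, the bytes at ascending addresses are B3 F0 FB A3 6E 4A.
Read back as big-endian, the last byte is least significant, giving 0xB3F0FBA36E4A.
0xB3F0FBA36E4A = 197847595314762.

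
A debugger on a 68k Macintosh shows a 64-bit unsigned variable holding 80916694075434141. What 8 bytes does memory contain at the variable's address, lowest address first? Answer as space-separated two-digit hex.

01 1F 79 4D F6 C3 E4 9D

80916694075434141 in hexadecimal, padded to 64 bits, is 0x011F794DF6C3E49D.
Split into bytes (most-significant first): 01 1F 79 4D F6 C3 E4 9D.
In big-endian order the high byte comes first in memory.
So the memory order matches the most-significant-first order: 01 1F 79 4D F6 C3 E4 9D.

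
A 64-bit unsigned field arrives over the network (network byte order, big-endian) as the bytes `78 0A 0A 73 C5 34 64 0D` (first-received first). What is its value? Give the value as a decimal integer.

8649737526664520717

Big-endian stores the most-significant byte at the lowest address.
The bytes are already most-significant first: 0x780A0A73C534640D.
0x780A0A73C534640D = 8649737526664520717.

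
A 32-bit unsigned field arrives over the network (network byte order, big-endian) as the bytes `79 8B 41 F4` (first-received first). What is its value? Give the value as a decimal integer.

2039169524

In big-endian order the high byte comes first in memory.
The bytes are already most-significant first: 0x798B41F4.
0x798B41F4 = 2039169524.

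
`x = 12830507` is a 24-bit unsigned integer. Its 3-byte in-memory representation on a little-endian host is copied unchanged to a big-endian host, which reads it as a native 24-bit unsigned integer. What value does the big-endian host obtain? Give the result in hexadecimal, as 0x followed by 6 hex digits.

12830507 in 24-bit hexadecimal is 0xC3C72B.
Stored little-endian, the bytes at ascending addresses are 2B C7 C3.
Read back as big-endian, the last byte is least significant, giving 0x2BC7C3.

0x2BC7C3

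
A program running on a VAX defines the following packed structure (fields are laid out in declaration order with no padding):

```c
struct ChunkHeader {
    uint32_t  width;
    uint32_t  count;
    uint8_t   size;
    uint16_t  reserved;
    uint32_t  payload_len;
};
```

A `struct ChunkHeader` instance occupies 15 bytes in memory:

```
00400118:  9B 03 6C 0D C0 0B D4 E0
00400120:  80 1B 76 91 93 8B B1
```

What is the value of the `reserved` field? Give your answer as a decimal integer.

30235

`reserved` follows `width` (4 B), `count` (4 B), `size` (1 B), so it starts at offset 4 + 4 + 1 = 9 and occupies 2 bytes.
Bytes at offsets 9..10: 1B 76.
Little-endian stores the least-significant byte at the lowest address.
Reassemble most-significant byte first: 76 1B → 0x761B.
0x761B = 30235.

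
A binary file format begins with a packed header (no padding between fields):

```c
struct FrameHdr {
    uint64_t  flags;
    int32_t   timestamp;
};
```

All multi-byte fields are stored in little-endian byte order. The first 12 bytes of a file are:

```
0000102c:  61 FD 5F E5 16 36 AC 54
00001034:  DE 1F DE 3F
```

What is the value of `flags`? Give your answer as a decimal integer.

`flags` is the first field, at byte offset 0, occupying 8 bytes.
Bytes at offsets 0..7: 61 FD 5F E5 16 36 AC 54.
In little-endian order the low byte comes first in memory.
Reassemble most-significant byte first: 54 AC 36 16 E5 5F FD 61 → 0x54AC3616E55FFD61.
0x54AC3616E55FFD61 = 6101311067145633121.

6101311067145633121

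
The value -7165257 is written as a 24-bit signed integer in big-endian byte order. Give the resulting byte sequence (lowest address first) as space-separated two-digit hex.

92 AA B7

Two's complement of -7165257 in 24 bits: 7165257 = 0x6D5549; invert → 0x92AAB6; add 1 → 0x92AAB7.
Split into bytes (most-significant first): 92 AA B7.
Big-endian: lowest address holds the most-significant byte.
So the memory order matches the most-significant-first order: 92 AA B7.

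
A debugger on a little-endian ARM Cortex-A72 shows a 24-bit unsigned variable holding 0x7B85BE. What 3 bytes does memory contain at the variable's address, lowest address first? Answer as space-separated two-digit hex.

Split into bytes (most-significant first): 7B 85 BE.
Little-endian: lowest address holds the least-significant byte.
So at ascending addresses the bytes are BE 85 7B.

BE 85 7B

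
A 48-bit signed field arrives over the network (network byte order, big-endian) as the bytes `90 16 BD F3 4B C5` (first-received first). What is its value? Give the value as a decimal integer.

-123047626191931

Big-endian stores the most-significant byte at the lowest address.
The bytes are already most-significant first: 0x9016BDF34BC5.
Top bit is set, so as a signed 48-bit value this is 0x9016BDF34BC5 − 2^48 = -123047626191931.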